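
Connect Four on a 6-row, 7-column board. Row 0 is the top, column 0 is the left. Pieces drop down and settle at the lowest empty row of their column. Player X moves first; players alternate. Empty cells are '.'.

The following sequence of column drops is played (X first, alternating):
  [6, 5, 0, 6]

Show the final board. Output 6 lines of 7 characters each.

Move 1: X drops in col 6, lands at row 5
Move 2: O drops in col 5, lands at row 5
Move 3: X drops in col 0, lands at row 5
Move 4: O drops in col 6, lands at row 4

Answer: .......
.......
.......
.......
......O
X....OX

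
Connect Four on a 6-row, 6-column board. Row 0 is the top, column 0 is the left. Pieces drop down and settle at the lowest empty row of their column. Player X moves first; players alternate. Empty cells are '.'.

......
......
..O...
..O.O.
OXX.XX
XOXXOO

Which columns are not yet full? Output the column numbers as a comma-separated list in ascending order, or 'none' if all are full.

Answer: 0,1,2,3,4,5

Derivation:
col 0: top cell = '.' → open
col 1: top cell = '.' → open
col 2: top cell = '.' → open
col 3: top cell = '.' → open
col 4: top cell = '.' → open
col 5: top cell = '.' → open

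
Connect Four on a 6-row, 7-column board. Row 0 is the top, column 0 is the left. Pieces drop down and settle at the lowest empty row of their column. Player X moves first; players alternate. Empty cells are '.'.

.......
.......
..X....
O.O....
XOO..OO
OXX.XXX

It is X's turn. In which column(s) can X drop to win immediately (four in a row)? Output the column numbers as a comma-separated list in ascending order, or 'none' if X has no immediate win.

Answer: 3

Derivation:
col 0: drop X → no win
col 1: drop X → no win
col 2: drop X → no win
col 3: drop X → WIN!
col 4: drop X → no win
col 5: drop X → no win
col 6: drop X → no win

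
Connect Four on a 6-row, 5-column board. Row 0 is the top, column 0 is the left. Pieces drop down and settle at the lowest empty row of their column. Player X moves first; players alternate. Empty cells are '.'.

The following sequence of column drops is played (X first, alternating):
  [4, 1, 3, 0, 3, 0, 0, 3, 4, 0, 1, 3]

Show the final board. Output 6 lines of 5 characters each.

Answer: .....
.....
O..O.
X..O.
OX.XX
OO.XX

Derivation:
Move 1: X drops in col 4, lands at row 5
Move 2: O drops in col 1, lands at row 5
Move 3: X drops in col 3, lands at row 5
Move 4: O drops in col 0, lands at row 5
Move 5: X drops in col 3, lands at row 4
Move 6: O drops in col 0, lands at row 4
Move 7: X drops in col 0, lands at row 3
Move 8: O drops in col 3, lands at row 3
Move 9: X drops in col 4, lands at row 4
Move 10: O drops in col 0, lands at row 2
Move 11: X drops in col 1, lands at row 4
Move 12: O drops in col 3, lands at row 2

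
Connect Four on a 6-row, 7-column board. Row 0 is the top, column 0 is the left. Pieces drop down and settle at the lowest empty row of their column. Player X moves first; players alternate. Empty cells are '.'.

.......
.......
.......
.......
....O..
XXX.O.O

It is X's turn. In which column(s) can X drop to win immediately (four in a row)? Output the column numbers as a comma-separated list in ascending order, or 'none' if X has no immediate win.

col 0: drop X → no win
col 1: drop X → no win
col 2: drop X → no win
col 3: drop X → WIN!
col 4: drop X → no win
col 5: drop X → no win
col 6: drop X → no win

Answer: 3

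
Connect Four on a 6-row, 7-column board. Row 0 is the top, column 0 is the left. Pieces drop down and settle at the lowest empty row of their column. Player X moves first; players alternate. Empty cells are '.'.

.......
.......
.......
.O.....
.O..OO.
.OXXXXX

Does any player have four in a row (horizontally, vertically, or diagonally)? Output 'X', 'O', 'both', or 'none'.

X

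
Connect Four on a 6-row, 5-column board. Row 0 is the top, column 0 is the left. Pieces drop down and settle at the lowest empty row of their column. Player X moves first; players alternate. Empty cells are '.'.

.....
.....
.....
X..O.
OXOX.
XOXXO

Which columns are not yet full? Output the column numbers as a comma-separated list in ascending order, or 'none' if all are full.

Answer: 0,1,2,3,4

Derivation:
col 0: top cell = '.' → open
col 1: top cell = '.' → open
col 2: top cell = '.' → open
col 3: top cell = '.' → open
col 4: top cell = '.' → open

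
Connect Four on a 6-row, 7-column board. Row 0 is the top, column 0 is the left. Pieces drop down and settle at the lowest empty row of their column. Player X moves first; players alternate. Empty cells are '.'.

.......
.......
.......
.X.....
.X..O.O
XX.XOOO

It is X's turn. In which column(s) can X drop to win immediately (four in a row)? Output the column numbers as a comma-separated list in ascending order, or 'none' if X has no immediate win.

col 0: drop X → no win
col 1: drop X → WIN!
col 2: drop X → WIN!
col 3: drop X → no win
col 4: drop X → no win
col 5: drop X → no win
col 6: drop X → no win

Answer: 1,2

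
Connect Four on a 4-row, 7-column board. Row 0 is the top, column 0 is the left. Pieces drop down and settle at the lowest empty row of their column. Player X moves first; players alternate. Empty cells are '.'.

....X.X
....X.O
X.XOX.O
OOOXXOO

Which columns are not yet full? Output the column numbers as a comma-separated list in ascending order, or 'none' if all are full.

Answer: 0,1,2,3,5

Derivation:
col 0: top cell = '.' → open
col 1: top cell = '.' → open
col 2: top cell = '.' → open
col 3: top cell = '.' → open
col 4: top cell = 'X' → FULL
col 5: top cell = '.' → open
col 6: top cell = 'X' → FULL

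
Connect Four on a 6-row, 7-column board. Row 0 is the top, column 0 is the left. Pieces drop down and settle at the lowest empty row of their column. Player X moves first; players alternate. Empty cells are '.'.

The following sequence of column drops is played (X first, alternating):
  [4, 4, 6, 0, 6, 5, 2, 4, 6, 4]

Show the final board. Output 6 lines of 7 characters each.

Answer: .......
.......
....O..
....O.X
....O.X
O.X.XOX

Derivation:
Move 1: X drops in col 4, lands at row 5
Move 2: O drops in col 4, lands at row 4
Move 3: X drops in col 6, lands at row 5
Move 4: O drops in col 0, lands at row 5
Move 5: X drops in col 6, lands at row 4
Move 6: O drops in col 5, lands at row 5
Move 7: X drops in col 2, lands at row 5
Move 8: O drops in col 4, lands at row 3
Move 9: X drops in col 6, lands at row 3
Move 10: O drops in col 4, lands at row 2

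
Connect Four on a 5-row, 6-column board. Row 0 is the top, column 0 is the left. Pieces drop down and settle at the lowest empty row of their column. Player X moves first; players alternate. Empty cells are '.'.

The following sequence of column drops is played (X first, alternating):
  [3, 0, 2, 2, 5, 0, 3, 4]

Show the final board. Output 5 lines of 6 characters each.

Move 1: X drops in col 3, lands at row 4
Move 2: O drops in col 0, lands at row 4
Move 3: X drops in col 2, lands at row 4
Move 4: O drops in col 2, lands at row 3
Move 5: X drops in col 5, lands at row 4
Move 6: O drops in col 0, lands at row 3
Move 7: X drops in col 3, lands at row 3
Move 8: O drops in col 4, lands at row 4

Answer: ......
......
......
O.OX..
O.XXOX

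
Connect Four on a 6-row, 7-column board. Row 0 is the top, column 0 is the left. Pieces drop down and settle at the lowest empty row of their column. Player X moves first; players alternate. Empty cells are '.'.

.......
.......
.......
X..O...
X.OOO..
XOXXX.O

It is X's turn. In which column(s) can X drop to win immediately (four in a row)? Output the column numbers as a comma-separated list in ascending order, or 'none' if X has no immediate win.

Answer: 0,5

Derivation:
col 0: drop X → WIN!
col 1: drop X → no win
col 2: drop X → no win
col 3: drop X → no win
col 4: drop X → no win
col 5: drop X → WIN!
col 6: drop X → no win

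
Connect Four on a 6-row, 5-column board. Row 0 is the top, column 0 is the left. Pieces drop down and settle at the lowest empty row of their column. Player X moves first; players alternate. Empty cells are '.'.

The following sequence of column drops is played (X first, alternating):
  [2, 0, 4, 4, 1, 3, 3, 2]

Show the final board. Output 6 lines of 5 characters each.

Move 1: X drops in col 2, lands at row 5
Move 2: O drops in col 0, lands at row 5
Move 3: X drops in col 4, lands at row 5
Move 4: O drops in col 4, lands at row 4
Move 5: X drops in col 1, lands at row 5
Move 6: O drops in col 3, lands at row 5
Move 7: X drops in col 3, lands at row 4
Move 8: O drops in col 2, lands at row 4

Answer: .....
.....
.....
.....
..OXO
OXXOX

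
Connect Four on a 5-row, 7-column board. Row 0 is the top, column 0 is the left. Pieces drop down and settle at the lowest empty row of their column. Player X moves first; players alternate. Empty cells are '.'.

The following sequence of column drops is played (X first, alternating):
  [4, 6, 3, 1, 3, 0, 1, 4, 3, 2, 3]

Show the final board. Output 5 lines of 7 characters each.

Answer: .......
...X...
...X...
.X.XO..
OOOXX.O

Derivation:
Move 1: X drops in col 4, lands at row 4
Move 2: O drops in col 6, lands at row 4
Move 3: X drops in col 3, lands at row 4
Move 4: O drops in col 1, lands at row 4
Move 5: X drops in col 3, lands at row 3
Move 6: O drops in col 0, lands at row 4
Move 7: X drops in col 1, lands at row 3
Move 8: O drops in col 4, lands at row 3
Move 9: X drops in col 3, lands at row 2
Move 10: O drops in col 2, lands at row 4
Move 11: X drops in col 3, lands at row 1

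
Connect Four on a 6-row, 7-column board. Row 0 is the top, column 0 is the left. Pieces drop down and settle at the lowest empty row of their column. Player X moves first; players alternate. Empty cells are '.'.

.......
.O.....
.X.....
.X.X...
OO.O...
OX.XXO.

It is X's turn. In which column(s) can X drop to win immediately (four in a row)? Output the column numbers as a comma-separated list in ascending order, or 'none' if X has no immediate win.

col 0: drop X → no win
col 1: drop X → no win
col 2: drop X → WIN!
col 3: drop X → no win
col 4: drop X → no win
col 5: drop X → no win
col 6: drop X → no win

Answer: 2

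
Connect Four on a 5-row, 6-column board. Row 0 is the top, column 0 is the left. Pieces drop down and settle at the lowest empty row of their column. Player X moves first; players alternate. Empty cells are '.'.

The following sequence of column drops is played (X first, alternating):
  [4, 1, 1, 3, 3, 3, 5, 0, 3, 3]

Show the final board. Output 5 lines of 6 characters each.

Move 1: X drops in col 4, lands at row 4
Move 2: O drops in col 1, lands at row 4
Move 3: X drops in col 1, lands at row 3
Move 4: O drops in col 3, lands at row 4
Move 5: X drops in col 3, lands at row 3
Move 6: O drops in col 3, lands at row 2
Move 7: X drops in col 5, lands at row 4
Move 8: O drops in col 0, lands at row 4
Move 9: X drops in col 3, lands at row 1
Move 10: O drops in col 3, lands at row 0

Answer: ...O..
...X..
...O..
.X.X..
OO.OXX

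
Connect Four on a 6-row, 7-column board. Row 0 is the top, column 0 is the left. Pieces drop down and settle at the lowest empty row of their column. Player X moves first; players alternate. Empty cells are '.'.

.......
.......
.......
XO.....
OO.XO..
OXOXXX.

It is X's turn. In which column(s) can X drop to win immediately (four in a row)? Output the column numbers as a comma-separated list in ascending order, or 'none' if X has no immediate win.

Answer: 6

Derivation:
col 0: drop X → no win
col 1: drop X → no win
col 2: drop X → no win
col 3: drop X → no win
col 4: drop X → no win
col 5: drop X → no win
col 6: drop X → WIN!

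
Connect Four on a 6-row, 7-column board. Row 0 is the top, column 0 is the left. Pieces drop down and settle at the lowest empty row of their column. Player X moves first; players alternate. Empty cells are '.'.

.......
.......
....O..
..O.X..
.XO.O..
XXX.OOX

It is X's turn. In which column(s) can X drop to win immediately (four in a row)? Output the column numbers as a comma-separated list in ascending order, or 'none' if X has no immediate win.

col 0: drop X → no win
col 1: drop X → no win
col 2: drop X → no win
col 3: drop X → WIN!
col 4: drop X → no win
col 5: drop X → no win
col 6: drop X → no win

Answer: 3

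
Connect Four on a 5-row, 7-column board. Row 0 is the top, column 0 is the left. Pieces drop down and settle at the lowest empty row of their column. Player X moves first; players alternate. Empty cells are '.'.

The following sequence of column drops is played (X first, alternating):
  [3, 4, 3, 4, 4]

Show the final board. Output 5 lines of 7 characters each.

Move 1: X drops in col 3, lands at row 4
Move 2: O drops in col 4, lands at row 4
Move 3: X drops in col 3, lands at row 3
Move 4: O drops in col 4, lands at row 3
Move 5: X drops in col 4, lands at row 2

Answer: .......
.......
....X..
...XO..
...XO..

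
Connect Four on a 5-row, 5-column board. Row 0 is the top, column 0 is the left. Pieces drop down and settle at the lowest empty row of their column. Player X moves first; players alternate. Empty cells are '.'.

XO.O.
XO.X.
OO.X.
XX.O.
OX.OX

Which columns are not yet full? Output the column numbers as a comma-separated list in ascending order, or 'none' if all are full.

Answer: 2,4

Derivation:
col 0: top cell = 'X' → FULL
col 1: top cell = 'O' → FULL
col 2: top cell = '.' → open
col 3: top cell = 'O' → FULL
col 4: top cell = '.' → open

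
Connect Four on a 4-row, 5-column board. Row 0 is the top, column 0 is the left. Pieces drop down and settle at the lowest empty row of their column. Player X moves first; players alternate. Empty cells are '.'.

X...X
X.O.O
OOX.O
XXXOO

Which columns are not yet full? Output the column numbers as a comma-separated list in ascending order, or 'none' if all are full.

Answer: 1,2,3

Derivation:
col 0: top cell = 'X' → FULL
col 1: top cell = '.' → open
col 2: top cell = '.' → open
col 3: top cell = '.' → open
col 4: top cell = 'X' → FULL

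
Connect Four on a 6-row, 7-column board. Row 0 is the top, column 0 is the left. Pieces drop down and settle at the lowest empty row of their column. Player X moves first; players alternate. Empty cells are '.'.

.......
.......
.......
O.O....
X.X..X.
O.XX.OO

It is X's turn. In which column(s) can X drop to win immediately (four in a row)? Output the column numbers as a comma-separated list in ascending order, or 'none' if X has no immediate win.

col 0: drop X → no win
col 1: drop X → no win
col 2: drop X → no win
col 3: drop X → no win
col 4: drop X → no win
col 5: drop X → no win
col 6: drop X → no win

Answer: none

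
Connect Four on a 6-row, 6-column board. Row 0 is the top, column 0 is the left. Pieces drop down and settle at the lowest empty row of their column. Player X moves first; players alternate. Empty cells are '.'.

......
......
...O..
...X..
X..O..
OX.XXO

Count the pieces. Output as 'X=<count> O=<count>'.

X=5 O=4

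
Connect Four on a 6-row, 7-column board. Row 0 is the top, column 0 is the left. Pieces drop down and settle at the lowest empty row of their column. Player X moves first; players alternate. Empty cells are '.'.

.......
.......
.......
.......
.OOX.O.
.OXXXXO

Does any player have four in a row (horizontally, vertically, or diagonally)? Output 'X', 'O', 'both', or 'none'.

X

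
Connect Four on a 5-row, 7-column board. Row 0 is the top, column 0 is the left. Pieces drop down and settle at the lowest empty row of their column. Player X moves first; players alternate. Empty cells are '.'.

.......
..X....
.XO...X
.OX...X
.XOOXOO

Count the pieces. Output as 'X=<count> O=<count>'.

X=7 O=6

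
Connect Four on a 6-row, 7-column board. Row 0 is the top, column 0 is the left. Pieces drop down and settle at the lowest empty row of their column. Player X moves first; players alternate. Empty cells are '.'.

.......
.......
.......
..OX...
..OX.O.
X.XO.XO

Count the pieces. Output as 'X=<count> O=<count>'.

X=5 O=5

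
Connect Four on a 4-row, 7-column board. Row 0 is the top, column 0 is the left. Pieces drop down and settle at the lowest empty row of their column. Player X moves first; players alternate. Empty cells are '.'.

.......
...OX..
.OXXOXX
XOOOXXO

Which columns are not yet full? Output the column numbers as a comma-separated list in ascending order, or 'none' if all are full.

col 0: top cell = '.' → open
col 1: top cell = '.' → open
col 2: top cell = '.' → open
col 3: top cell = '.' → open
col 4: top cell = '.' → open
col 5: top cell = '.' → open
col 6: top cell = '.' → open

Answer: 0,1,2,3,4,5,6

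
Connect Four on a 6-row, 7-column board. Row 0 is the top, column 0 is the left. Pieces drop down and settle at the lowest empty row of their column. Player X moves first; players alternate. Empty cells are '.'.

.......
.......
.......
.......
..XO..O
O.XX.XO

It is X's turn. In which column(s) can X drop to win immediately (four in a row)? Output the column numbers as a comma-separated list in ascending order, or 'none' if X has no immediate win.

col 0: drop X → no win
col 1: drop X → no win
col 2: drop X → no win
col 3: drop X → no win
col 4: drop X → WIN!
col 5: drop X → no win
col 6: drop X → no win

Answer: 4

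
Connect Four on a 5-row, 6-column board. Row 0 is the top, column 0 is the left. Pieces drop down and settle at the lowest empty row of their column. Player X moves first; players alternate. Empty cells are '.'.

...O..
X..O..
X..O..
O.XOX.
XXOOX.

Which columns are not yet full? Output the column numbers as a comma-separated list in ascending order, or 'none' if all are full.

Answer: 0,1,2,4,5

Derivation:
col 0: top cell = '.' → open
col 1: top cell = '.' → open
col 2: top cell = '.' → open
col 3: top cell = 'O' → FULL
col 4: top cell = '.' → open
col 5: top cell = '.' → open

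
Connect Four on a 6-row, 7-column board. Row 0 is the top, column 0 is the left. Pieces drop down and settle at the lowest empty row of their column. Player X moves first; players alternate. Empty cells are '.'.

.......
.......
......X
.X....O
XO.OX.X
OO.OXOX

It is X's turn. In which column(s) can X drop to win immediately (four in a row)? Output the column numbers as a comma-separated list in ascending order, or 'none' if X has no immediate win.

Answer: none

Derivation:
col 0: drop X → no win
col 1: drop X → no win
col 2: drop X → no win
col 3: drop X → no win
col 4: drop X → no win
col 5: drop X → no win
col 6: drop X → no win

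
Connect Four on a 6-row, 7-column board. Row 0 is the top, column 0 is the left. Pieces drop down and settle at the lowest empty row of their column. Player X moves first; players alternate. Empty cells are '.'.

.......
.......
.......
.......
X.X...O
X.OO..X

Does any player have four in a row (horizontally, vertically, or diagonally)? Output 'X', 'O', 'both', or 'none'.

none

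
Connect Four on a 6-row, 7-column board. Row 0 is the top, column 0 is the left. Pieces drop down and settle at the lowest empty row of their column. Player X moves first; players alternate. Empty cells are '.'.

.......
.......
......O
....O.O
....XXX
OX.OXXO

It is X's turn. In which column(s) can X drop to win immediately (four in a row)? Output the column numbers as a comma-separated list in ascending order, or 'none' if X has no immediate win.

col 0: drop X → no win
col 1: drop X → no win
col 2: drop X → no win
col 3: drop X → WIN!
col 4: drop X → no win
col 5: drop X → no win
col 6: drop X → no win

Answer: 3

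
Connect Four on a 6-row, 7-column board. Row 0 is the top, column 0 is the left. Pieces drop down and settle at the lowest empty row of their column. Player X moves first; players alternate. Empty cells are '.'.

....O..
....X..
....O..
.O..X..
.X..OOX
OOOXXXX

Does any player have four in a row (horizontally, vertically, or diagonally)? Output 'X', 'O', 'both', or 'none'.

X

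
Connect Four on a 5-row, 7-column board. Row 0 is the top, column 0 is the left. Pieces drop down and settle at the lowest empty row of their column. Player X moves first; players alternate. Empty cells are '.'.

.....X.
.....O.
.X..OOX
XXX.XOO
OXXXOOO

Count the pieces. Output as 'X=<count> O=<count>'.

X=10 O=9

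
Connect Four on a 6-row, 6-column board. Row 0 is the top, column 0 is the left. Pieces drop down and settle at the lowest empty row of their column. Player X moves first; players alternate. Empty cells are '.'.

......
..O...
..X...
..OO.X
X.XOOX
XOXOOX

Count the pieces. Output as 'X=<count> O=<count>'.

X=8 O=8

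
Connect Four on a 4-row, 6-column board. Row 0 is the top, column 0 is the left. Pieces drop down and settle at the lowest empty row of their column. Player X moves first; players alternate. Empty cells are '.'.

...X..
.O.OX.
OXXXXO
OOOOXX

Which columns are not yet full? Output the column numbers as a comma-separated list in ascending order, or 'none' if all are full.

Answer: 0,1,2,4,5

Derivation:
col 0: top cell = '.' → open
col 1: top cell = '.' → open
col 2: top cell = '.' → open
col 3: top cell = 'X' → FULL
col 4: top cell = '.' → open
col 5: top cell = '.' → open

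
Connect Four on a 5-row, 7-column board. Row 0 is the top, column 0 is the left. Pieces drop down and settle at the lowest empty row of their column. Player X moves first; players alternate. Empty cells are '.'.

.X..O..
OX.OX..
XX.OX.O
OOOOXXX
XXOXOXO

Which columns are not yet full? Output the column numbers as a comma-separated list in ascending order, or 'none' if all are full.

Answer: 0,2,3,5,6

Derivation:
col 0: top cell = '.' → open
col 1: top cell = 'X' → FULL
col 2: top cell = '.' → open
col 3: top cell = '.' → open
col 4: top cell = 'O' → FULL
col 5: top cell = '.' → open
col 6: top cell = '.' → open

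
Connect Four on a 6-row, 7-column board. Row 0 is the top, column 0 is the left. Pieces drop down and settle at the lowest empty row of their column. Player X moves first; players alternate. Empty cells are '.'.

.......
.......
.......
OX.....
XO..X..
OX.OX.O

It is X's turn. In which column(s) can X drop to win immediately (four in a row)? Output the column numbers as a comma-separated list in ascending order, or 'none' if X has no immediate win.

col 0: drop X → no win
col 1: drop X → no win
col 2: drop X → no win
col 3: drop X → no win
col 4: drop X → no win
col 5: drop X → no win
col 6: drop X → no win

Answer: none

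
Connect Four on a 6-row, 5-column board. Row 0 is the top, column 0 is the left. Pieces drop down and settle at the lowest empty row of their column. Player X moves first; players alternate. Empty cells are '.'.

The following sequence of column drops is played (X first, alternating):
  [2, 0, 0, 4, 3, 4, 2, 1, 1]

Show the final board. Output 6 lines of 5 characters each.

Move 1: X drops in col 2, lands at row 5
Move 2: O drops in col 0, lands at row 5
Move 3: X drops in col 0, lands at row 4
Move 4: O drops in col 4, lands at row 5
Move 5: X drops in col 3, lands at row 5
Move 6: O drops in col 4, lands at row 4
Move 7: X drops in col 2, lands at row 4
Move 8: O drops in col 1, lands at row 5
Move 9: X drops in col 1, lands at row 4

Answer: .....
.....
.....
.....
XXX.O
OOXXO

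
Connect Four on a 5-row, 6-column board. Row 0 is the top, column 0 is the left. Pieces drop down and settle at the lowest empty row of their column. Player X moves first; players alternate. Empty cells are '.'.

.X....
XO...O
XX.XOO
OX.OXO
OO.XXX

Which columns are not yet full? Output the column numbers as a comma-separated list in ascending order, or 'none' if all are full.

Answer: 0,2,3,4,5

Derivation:
col 0: top cell = '.' → open
col 1: top cell = 'X' → FULL
col 2: top cell = '.' → open
col 3: top cell = '.' → open
col 4: top cell = '.' → open
col 5: top cell = '.' → open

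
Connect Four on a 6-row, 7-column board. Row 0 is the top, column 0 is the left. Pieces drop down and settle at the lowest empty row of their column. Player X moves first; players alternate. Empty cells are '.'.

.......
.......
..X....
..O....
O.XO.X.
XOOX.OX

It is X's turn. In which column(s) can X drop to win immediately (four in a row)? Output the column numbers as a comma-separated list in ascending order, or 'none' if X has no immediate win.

Answer: none

Derivation:
col 0: drop X → no win
col 1: drop X → no win
col 2: drop X → no win
col 3: drop X → no win
col 4: drop X → no win
col 5: drop X → no win
col 6: drop X → no win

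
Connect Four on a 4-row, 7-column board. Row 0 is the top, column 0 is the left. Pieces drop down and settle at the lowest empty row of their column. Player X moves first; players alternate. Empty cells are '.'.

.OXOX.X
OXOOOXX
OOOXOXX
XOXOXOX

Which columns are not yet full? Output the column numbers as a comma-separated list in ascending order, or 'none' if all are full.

Answer: 0,5

Derivation:
col 0: top cell = '.' → open
col 1: top cell = 'O' → FULL
col 2: top cell = 'X' → FULL
col 3: top cell = 'O' → FULL
col 4: top cell = 'X' → FULL
col 5: top cell = '.' → open
col 6: top cell = 'X' → FULL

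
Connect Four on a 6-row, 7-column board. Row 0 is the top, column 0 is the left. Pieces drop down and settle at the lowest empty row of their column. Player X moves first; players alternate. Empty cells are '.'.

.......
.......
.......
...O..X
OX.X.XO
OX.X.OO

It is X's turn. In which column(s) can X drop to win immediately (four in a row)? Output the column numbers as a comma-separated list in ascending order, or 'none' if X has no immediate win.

col 0: drop X → no win
col 1: drop X → no win
col 2: drop X → no win
col 3: drop X → no win
col 4: drop X → no win
col 5: drop X → no win
col 6: drop X → no win

Answer: none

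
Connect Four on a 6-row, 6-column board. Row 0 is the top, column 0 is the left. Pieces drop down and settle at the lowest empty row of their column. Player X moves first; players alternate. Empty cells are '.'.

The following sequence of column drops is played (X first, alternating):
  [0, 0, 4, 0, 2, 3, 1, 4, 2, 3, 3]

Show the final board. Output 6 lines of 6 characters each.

Answer: ......
......
......
O..X..
O.XOO.
XXXOX.

Derivation:
Move 1: X drops in col 0, lands at row 5
Move 2: O drops in col 0, lands at row 4
Move 3: X drops in col 4, lands at row 5
Move 4: O drops in col 0, lands at row 3
Move 5: X drops in col 2, lands at row 5
Move 6: O drops in col 3, lands at row 5
Move 7: X drops in col 1, lands at row 5
Move 8: O drops in col 4, lands at row 4
Move 9: X drops in col 2, lands at row 4
Move 10: O drops in col 3, lands at row 4
Move 11: X drops in col 3, lands at row 3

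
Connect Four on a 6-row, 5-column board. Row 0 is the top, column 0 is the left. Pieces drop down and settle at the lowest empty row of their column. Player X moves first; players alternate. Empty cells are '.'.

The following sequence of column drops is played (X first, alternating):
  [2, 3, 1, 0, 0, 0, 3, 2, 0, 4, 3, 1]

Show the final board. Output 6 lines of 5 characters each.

Answer: .....
.....
X....
O..X.
XOOX.
OXXOO

Derivation:
Move 1: X drops in col 2, lands at row 5
Move 2: O drops in col 3, lands at row 5
Move 3: X drops in col 1, lands at row 5
Move 4: O drops in col 0, lands at row 5
Move 5: X drops in col 0, lands at row 4
Move 6: O drops in col 0, lands at row 3
Move 7: X drops in col 3, lands at row 4
Move 8: O drops in col 2, lands at row 4
Move 9: X drops in col 0, lands at row 2
Move 10: O drops in col 4, lands at row 5
Move 11: X drops in col 3, lands at row 3
Move 12: O drops in col 1, lands at row 4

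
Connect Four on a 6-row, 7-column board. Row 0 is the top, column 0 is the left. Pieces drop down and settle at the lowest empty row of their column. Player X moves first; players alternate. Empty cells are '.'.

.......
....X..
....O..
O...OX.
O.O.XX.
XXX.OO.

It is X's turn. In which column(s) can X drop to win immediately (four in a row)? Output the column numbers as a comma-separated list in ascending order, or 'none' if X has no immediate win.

col 0: drop X → no win
col 1: drop X → no win
col 2: drop X → no win
col 3: drop X → WIN!
col 4: drop X → no win
col 5: drop X → no win
col 6: drop X → no win

Answer: 3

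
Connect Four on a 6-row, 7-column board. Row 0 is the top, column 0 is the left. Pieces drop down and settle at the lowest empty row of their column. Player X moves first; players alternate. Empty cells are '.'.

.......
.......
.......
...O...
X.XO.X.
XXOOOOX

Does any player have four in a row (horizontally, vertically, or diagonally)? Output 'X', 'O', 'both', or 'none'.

O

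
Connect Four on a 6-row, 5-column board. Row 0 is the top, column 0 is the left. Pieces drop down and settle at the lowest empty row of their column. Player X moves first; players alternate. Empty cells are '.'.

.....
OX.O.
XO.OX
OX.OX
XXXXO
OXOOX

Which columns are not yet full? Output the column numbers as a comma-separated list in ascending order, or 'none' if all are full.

Answer: 0,1,2,3,4

Derivation:
col 0: top cell = '.' → open
col 1: top cell = '.' → open
col 2: top cell = '.' → open
col 3: top cell = '.' → open
col 4: top cell = '.' → open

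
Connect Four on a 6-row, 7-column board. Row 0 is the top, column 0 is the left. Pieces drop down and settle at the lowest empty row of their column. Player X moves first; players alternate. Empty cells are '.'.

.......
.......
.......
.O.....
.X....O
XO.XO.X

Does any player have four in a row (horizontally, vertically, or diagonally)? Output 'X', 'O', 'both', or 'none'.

none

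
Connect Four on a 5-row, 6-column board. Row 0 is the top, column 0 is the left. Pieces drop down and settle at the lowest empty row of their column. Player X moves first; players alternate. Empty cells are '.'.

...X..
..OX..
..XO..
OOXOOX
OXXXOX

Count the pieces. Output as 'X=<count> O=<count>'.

X=9 O=8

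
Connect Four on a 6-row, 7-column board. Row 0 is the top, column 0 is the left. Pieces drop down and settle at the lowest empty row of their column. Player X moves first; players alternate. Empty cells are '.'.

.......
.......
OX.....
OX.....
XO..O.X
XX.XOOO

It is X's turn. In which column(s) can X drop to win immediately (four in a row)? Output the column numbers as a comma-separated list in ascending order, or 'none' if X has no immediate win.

Answer: 2

Derivation:
col 0: drop X → no win
col 1: drop X → no win
col 2: drop X → WIN!
col 3: drop X → no win
col 4: drop X → no win
col 5: drop X → no win
col 6: drop X → no win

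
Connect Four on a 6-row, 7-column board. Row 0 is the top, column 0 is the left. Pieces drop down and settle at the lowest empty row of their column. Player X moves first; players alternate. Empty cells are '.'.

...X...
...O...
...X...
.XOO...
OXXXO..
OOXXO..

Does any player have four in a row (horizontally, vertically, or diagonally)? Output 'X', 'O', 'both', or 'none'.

none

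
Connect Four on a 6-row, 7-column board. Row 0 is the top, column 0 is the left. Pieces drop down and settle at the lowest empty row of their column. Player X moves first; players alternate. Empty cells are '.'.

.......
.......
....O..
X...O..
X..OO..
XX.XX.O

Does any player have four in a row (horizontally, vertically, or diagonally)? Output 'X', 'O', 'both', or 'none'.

none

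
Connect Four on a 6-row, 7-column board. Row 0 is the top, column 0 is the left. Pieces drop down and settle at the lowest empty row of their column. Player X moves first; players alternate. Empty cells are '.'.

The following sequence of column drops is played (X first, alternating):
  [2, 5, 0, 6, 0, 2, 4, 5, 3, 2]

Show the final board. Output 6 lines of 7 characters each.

Move 1: X drops in col 2, lands at row 5
Move 2: O drops in col 5, lands at row 5
Move 3: X drops in col 0, lands at row 5
Move 4: O drops in col 6, lands at row 5
Move 5: X drops in col 0, lands at row 4
Move 6: O drops in col 2, lands at row 4
Move 7: X drops in col 4, lands at row 5
Move 8: O drops in col 5, lands at row 4
Move 9: X drops in col 3, lands at row 5
Move 10: O drops in col 2, lands at row 3

Answer: .......
.......
.......
..O....
X.O..O.
X.XXXOO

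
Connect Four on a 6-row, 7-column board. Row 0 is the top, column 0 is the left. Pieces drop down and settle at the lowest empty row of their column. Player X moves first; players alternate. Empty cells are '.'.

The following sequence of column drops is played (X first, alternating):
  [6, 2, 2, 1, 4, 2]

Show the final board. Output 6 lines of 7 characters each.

Move 1: X drops in col 6, lands at row 5
Move 2: O drops in col 2, lands at row 5
Move 3: X drops in col 2, lands at row 4
Move 4: O drops in col 1, lands at row 5
Move 5: X drops in col 4, lands at row 5
Move 6: O drops in col 2, lands at row 3

Answer: .......
.......
.......
..O....
..X....
.OO.X.X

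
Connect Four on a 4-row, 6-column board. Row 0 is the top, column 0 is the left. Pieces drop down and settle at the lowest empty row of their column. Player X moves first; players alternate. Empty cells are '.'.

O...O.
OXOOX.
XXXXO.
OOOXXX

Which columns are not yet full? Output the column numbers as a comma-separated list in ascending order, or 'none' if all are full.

col 0: top cell = 'O' → FULL
col 1: top cell = '.' → open
col 2: top cell = '.' → open
col 3: top cell = '.' → open
col 4: top cell = 'O' → FULL
col 5: top cell = '.' → open

Answer: 1,2,3,5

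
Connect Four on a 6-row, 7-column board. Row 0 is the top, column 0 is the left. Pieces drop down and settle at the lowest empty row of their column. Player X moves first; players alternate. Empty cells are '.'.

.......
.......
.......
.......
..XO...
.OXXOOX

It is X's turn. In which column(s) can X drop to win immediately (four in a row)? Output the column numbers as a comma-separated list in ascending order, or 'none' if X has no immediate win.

Answer: none

Derivation:
col 0: drop X → no win
col 1: drop X → no win
col 2: drop X → no win
col 3: drop X → no win
col 4: drop X → no win
col 5: drop X → no win
col 6: drop X → no win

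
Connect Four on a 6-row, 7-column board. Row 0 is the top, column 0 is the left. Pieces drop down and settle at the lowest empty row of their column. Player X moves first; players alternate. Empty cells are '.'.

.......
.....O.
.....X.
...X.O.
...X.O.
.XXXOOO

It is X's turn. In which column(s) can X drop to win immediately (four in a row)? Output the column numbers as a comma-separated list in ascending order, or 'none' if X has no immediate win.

Answer: 0,3

Derivation:
col 0: drop X → WIN!
col 1: drop X → no win
col 2: drop X → no win
col 3: drop X → WIN!
col 4: drop X → no win
col 5: drop X → no win
col 6: drop X → no win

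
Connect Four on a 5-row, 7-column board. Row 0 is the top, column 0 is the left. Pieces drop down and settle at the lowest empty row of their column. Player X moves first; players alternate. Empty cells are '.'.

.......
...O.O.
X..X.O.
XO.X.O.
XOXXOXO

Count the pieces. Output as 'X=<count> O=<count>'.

X=8 O=8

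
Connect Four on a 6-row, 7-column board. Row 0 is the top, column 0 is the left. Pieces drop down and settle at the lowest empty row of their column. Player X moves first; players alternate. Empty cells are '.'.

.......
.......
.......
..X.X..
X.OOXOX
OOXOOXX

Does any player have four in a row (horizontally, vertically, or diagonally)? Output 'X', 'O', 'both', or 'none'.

none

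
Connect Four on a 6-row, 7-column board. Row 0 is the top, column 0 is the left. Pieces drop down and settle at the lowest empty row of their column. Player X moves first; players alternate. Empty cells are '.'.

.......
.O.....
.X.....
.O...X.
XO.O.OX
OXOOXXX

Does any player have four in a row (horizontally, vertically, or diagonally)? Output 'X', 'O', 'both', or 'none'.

none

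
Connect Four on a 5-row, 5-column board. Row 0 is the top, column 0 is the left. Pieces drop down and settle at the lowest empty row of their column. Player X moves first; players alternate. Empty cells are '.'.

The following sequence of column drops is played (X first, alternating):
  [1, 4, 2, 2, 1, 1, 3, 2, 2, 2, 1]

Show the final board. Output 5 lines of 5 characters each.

Move 1: X drops in col 1, lands at row 4
Move 2: O drops in col 4, lands at row 4
Move 3: X drops in col 2, lands at row 4
Move 4: O drops in col 2, lands at row 3
Move 5: X drops in col 1, lands at row 3
Move 6: O drops in col 1, lands at row 2
Move 7: X drops in col 3, lands at row 4
Move 8: O drops in col 2, lands at row 2
Move 9: X drops in col 2, lands at row 1
Move 10: O drops in col 2, lands at row 0
Move 11: X drops in col 1, lands at row 1

Answer: ..O..
.XX..
.OO..
.XO..
.XXXO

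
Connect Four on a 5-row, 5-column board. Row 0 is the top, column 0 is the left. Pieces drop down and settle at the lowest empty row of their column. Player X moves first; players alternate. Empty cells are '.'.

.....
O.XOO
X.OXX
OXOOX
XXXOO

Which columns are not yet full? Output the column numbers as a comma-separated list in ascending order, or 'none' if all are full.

col 0: top cell = '.' → open
col 1: top cell = '.' → open
col 2: top cell = '.' → open
col 3: top cell = '.' → open
col 4: top cell = '.' → open

Answer: 0,1,2,3,4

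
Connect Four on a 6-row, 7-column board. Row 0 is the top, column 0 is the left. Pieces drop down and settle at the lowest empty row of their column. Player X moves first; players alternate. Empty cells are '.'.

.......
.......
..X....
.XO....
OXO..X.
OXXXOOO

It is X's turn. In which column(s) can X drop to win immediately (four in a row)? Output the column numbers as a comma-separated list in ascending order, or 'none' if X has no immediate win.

Answer: 1

Derivation:
col 0: drop X → no win
col 1: drop X → WIN!
col 2: drop X → no win
col 3: drop X → no win
col 4: drop X → no win
col 5: drop X → no win
col 6: drop X → no win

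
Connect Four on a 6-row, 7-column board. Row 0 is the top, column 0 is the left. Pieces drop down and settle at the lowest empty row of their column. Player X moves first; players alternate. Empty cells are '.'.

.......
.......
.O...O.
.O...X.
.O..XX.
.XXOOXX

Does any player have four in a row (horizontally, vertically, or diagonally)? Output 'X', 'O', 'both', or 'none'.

none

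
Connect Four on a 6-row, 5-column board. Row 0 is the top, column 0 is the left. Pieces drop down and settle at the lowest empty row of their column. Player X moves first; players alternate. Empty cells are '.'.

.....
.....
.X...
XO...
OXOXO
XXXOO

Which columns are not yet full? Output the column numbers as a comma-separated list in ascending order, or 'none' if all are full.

col 0: top cell = '.' → open
col 1: top cell = '.' → open
col 2: top cell = '.' → open
col 3: top cell = '.' → open
col 4: top cell = '.' → open

Answer: 0,1,2,3,4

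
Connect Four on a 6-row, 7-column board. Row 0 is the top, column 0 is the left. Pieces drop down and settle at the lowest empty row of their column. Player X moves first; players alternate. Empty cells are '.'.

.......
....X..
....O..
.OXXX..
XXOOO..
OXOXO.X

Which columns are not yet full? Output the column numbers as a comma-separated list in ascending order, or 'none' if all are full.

Answer: 0,1,2,3,4,5,6

Derivation:
col 0: top cell = '.' → open
col 1: top cell = '.' → open
col 2: top cell = '.' → open
col 3: top cell = '.' → open
col 4: top cell = '.' → open
col 5: top cell = '.' → open
col 6: top cell = '.' → open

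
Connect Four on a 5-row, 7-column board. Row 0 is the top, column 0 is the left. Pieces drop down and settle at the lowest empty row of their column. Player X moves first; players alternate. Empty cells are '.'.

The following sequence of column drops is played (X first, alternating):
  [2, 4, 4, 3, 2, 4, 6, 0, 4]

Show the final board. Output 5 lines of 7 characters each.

Move 1: X drops in col 2, lands at row 4
Move 2: O drops in col 4, lands at row 4
Move 3: X drops in col 4, lands at row 3
Move 4: O drops in col 3, lands at row 4
Move 5: X drops in col 2, lands at row 3
Move 6: O drops in col 4, lands at row 2
Move 7: X drops in col 6, lands at row 4
Move 8: O drops in col 0, lands at row 4
Move 9: X drops in col 4, lands at row 1

Answer: .......
....X..
....O..
..X.X..
O.XOO.X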